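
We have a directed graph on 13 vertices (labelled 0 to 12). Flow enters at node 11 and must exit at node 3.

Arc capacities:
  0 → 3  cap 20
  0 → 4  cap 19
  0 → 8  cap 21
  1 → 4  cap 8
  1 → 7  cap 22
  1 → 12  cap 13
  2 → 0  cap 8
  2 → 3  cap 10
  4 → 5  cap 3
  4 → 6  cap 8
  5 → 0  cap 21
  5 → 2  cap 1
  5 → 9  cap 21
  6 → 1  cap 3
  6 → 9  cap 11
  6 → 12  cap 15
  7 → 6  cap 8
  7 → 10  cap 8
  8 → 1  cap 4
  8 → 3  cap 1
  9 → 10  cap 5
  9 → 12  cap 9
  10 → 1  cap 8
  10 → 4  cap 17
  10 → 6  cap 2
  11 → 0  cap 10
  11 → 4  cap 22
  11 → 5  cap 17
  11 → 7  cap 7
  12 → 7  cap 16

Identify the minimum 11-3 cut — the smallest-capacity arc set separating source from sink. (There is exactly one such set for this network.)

Min-cut arcs: {(0,3), (5,2), (8,3)} (total capacity 22)

augment #1: 11→0→3 push 10
augment #2: 11→5→0→3 push 10
augment #3: 11→5→2→3 push 1
augment #4: 11→5→0→8→3 push 1
max flow = 22; residual-reachable set from 11 gives S-side
cut edges (S→T): {(0,3), (5,2), (8,3)} total cap 22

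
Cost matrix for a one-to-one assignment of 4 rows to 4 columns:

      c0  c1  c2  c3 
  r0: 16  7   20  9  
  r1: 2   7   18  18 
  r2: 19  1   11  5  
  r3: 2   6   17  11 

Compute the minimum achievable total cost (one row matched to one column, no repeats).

optimal assignment: row0→col3 (cost 9), row1→col0 (cost 2), row2→col2 (cost 11), row3→col1 (cost 6)
total = 9 + 2 + 11 + 6 = 28

Minimum assignment cost: 28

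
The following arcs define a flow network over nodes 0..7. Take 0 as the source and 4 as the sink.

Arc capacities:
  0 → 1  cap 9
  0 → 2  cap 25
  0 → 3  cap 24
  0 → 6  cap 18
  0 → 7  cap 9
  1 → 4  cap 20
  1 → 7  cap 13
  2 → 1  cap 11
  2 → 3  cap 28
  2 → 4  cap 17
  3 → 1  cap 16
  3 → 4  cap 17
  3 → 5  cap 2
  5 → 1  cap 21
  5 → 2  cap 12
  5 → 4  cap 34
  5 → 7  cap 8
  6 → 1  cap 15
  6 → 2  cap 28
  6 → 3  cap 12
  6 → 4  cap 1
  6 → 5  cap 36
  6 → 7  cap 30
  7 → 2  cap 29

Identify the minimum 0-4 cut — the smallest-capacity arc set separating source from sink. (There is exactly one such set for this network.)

Min-cut arcs: {(0,6), (1,4), (2,4), (3,4), (3,5)} (total capacity 74)

augment #1: 0→1→4 push 9
augment #2: 0→2→4 push 17
augment #3: 0→3→4 push 17
augment #4: 0→6→4 push 1
augment #5: 0→2→1→4 push 8
augment #6: 0→3→1→4 push 3
augment #7: 0→3→5→4 push 2
augment #8: 0→6→5→4 push 17
max flow = 74; residual-reachable set from 0 gives S-side
cut edges (S→T): {(0,6), (1,4), (2,4), (3,4), (3,5)} total cap 74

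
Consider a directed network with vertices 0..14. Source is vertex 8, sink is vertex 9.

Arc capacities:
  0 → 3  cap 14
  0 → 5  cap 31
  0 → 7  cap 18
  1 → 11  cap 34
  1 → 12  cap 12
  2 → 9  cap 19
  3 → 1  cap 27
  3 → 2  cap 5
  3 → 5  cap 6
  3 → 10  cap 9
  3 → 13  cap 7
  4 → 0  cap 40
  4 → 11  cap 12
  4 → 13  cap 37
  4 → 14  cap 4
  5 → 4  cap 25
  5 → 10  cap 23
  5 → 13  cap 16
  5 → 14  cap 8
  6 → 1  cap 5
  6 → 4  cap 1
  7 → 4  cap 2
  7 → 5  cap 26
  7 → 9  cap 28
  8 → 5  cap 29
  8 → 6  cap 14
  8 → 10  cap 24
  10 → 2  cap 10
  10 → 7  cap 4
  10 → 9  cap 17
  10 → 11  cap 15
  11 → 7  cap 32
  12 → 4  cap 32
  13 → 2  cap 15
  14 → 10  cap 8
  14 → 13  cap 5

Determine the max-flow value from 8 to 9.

augment #1: 8→10→9 bottleneck 17, total now 17
augment #2: 8→10→2→9 bottleneck 7, total now 24
augment #3: 8→5→10→2→9 bottleneck 3, total now 27
augment #4: 8→5→10→7→9 bottleneck 4, total now 31
augment #5: 8→5→13→2→9 bottleneck 9, total now 40
augment #6: 8→5→4→0→7→9 bottleneck 13, total now 53
augment #7: 8→6→1→11→7→9 bottleneck 5, total now 58
augment #8: 8→6→4→0→7→9 bottleneck 1, total now 59

Maximum flow value: 59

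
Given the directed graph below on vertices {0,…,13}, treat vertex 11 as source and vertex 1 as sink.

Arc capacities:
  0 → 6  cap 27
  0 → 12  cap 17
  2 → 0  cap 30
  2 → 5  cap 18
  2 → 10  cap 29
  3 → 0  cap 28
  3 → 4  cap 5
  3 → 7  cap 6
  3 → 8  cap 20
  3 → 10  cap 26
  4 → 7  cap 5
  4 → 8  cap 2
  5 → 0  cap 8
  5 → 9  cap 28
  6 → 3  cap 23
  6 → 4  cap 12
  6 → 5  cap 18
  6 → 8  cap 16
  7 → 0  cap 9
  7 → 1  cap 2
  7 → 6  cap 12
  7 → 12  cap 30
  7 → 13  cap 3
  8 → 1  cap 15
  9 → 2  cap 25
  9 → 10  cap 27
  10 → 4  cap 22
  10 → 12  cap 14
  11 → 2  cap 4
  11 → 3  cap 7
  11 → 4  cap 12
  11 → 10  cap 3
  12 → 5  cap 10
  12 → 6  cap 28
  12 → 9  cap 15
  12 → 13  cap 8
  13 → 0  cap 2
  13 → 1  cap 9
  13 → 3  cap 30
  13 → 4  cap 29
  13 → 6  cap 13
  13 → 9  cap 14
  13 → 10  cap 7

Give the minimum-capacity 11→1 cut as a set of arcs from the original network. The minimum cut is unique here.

augment #1: 11→3→7→1 push 2
augment #2: 11→3→8→1 push 5
augment #3: 11→4→8→1 push 2
augment #4: 11→4→7→13→1 push 3
augment #5: 11→10→12→13→1 push 3
augment #6: 11→2→0→6→8→1 push 4
augment #7: 11→4→7→3→8→1 push 2
max flow = 21; residual-reachable set from 11 gives S-side
cut edges (S→T): {(4,7), (4,8), (11,2), (11,3), (11,10)} total cap 21

Min-cut arcs: {(4,7), (4,8), (11,2), (11,3), (11,10)} (total capacity 21)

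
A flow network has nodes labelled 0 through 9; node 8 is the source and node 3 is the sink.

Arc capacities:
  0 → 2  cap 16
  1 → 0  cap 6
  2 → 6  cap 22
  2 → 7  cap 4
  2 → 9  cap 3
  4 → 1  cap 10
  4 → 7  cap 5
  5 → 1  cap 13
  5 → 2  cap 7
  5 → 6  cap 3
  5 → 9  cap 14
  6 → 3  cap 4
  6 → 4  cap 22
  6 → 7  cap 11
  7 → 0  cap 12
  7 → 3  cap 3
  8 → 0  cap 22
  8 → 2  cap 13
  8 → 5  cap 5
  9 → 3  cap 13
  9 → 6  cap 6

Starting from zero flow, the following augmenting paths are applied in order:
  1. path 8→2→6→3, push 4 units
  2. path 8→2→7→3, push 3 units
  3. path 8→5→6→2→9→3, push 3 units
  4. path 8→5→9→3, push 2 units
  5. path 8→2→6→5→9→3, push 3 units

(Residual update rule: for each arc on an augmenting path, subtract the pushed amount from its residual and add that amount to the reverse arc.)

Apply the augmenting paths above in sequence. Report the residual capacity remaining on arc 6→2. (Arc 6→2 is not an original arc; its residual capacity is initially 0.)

after path 1 (8→2→6→3, push 4): res(6,2)=4
after path 2 (8→2→7→3, push 3): res(6,2)=4
after path 3 (8→5→6→2→9→3, push 3): res(6,2)=1
after path 4 (8→5→9→3, push 2): res(6,2)=1
after path 5 (8→2→6→5→9→3, push 3): res(6,2)=4

Residual capacity of (6,2): 4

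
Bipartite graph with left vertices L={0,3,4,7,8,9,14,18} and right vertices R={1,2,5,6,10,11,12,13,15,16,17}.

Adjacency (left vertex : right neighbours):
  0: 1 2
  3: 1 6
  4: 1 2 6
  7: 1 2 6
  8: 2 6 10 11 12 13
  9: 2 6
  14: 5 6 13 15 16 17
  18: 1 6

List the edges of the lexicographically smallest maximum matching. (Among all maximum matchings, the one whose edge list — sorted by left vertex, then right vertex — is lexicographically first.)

|M| = 5 (so the lex-smallest maximum matching has 5 edges)
process left vertices in ascending order; for each, take the smallest-labelled available neighbour that still permits 5 edges overall, or leave it unmatched if none does
lex-smallest matching: {0-1, 3-6, 4-2, 8-10, 14-5}

Lex-smallest maximum matching: {(0,1), (3,6), (4,2), (8,10), (14,5)}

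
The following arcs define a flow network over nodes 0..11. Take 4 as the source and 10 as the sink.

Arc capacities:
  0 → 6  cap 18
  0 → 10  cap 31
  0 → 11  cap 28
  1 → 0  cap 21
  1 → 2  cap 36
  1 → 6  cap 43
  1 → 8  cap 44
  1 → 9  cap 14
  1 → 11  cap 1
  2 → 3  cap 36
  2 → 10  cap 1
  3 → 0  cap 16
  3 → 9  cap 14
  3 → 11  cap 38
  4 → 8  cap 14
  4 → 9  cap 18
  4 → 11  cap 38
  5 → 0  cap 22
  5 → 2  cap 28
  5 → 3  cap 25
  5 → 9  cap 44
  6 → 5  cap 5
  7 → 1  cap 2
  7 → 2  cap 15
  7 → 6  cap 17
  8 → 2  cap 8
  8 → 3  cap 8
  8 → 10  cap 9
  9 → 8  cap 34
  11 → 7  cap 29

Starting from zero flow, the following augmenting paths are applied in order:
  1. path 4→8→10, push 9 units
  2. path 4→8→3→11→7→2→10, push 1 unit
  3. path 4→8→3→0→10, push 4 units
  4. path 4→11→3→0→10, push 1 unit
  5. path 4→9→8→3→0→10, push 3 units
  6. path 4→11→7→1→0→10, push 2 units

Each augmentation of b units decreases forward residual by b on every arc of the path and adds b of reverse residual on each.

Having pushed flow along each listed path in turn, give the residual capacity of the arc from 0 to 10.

Residual capacity of (0,10): 21

after path 1 (4→8→10, push 9): res(0,10)=31
after path 2 (4→8→3→11→7→2→10, push 1): res(0,10)=31
after path 3 (4→8→3→0→10, push 4): res(0,10)=27
after path 4 (4→11→3→0→10, push 1): res(0,10)=26
after path 5 (4→9→8→3→0→10, push 3): res(0,10)=23
after path 6 (4→11→7→1→0→10, push 2): res(0,10)=21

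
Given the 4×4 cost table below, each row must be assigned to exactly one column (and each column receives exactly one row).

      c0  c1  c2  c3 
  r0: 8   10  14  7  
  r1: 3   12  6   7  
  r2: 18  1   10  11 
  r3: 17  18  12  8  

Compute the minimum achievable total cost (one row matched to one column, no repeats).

one of 2 optimal assignments: row0→col0 (cost 8), row1→col2 (cost 6), row2→col1 (cost 1), row3→col3 (cost 8)
total = 8 + 6 + 1 + 8 = 23

Minimum assignment cost: 23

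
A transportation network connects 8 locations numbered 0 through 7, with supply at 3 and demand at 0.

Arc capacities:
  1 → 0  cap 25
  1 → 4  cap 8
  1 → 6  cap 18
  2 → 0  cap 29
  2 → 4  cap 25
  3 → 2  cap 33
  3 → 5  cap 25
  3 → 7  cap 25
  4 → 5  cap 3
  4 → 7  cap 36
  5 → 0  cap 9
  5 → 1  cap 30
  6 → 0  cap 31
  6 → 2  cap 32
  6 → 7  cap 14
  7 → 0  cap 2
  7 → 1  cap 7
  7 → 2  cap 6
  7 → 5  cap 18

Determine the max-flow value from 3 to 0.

Maximum flow value: 77

augment #1: 3→2→0 bottleneck 29, total now 29
augment #2: 3→5→0 bottleneck 9, total now 38
augment #3: 3→7→0 bottleneck 2, total now 40
augment #4: 3→5→1→0 bottleneck 16, total now 56
augment #5: 3→7→1→0 bottleneck 7, total now 63
augment #6: 3→7→5→1→0 bottleneck 2, total now 65
augment #7: 3→7→5→1→6→0 bottleneck 12, total now 77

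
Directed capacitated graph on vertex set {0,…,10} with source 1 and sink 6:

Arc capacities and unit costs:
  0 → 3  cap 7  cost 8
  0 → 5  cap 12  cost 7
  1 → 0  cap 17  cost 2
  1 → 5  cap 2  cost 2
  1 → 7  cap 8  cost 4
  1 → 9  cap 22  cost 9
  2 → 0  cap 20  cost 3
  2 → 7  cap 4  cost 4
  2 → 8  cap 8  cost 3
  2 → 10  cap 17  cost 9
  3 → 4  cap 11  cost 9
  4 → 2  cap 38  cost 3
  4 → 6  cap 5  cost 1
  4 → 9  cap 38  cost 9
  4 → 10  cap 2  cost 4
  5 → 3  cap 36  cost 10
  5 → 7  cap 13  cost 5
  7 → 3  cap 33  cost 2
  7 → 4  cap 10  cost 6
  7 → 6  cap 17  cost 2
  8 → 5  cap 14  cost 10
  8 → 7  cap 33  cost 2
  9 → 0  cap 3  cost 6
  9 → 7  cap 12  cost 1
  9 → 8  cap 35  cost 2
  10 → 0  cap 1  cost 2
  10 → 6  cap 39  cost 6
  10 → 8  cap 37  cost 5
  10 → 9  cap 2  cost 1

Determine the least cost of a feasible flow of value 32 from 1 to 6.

shortest-cost path #1: 1→7→6 push 8 @ unit cost 6 (adds 48)
shortest-cost path #2: 1→5→7→6 push 2 @ unit cost 9 (adds 18)
shortest-cost path #3: 1→9→7→6 push 7 @ unit cost 12 (adds 84)
shortest-cost path #4: 1→9→7→4→6 push 5 @ unit cost 17 (adds 85)
shortest-cost path #5: 1→0→3→4→10→6 push 2 @ unit cost 29 (adds 58)
shortest-cost path #6: 1→0→3→4→2→10→6 push 5 @ unit cost 37 (adds 185)
shortest-cost path #7: 1→9→8→7→4→2→10→6 push 3 @ unit cost 37 (adds 111)
total cost = 589

Minimum cost for 32 units: 589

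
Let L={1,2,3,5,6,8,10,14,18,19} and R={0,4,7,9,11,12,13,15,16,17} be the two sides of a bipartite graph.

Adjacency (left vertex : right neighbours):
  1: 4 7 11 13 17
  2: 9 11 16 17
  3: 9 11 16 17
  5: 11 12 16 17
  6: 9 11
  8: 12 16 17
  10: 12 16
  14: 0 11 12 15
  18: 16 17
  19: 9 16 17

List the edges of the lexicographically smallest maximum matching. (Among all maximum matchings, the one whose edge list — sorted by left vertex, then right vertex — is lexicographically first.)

Lex-smallest maximum matching: {(1,4), (2,9), (3,11), (5,12), (8,16), (14,0), (18,17)}

|M| = 7 (so the lex-smallest maximum matching has 7 edges)
process left vertices in ascending order; for each, take the smallest-labelled available neighbour that still permits 7 edges overall, or leave it unmatched if none does
lex-smallest matching: {1-4, 2-9, 3-11, 5-12, 8-16, 14-0, 18-17}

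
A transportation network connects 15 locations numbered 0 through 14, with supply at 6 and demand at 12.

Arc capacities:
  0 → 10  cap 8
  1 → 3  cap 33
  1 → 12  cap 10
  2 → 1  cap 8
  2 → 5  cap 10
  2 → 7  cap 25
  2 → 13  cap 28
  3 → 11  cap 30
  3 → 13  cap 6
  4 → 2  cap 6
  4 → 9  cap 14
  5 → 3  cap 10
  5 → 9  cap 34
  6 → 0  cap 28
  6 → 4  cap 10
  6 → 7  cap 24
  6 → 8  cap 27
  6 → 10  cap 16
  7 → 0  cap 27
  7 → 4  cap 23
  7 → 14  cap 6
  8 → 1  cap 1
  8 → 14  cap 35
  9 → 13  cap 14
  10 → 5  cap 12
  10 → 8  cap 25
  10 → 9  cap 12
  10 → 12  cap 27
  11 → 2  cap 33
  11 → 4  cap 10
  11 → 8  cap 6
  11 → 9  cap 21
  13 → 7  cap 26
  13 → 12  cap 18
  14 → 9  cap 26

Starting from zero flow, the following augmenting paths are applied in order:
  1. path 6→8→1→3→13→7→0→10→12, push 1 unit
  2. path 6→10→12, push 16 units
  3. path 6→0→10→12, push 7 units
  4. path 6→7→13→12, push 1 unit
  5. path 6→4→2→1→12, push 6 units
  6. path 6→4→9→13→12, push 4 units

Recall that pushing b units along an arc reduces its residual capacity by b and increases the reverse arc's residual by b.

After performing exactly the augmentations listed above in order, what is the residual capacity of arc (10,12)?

Residual capacity of (10,12): 3

after path 1 (6→8→1→3→13→7→0→10→12, push 1): res(10,12)=26
after path 2 (6→10→12, push 16): res(10,12)=10
after path 3 (6→0→10→12, push 7): res(10,12)=3
after path 4 (6→7→13→12, push 1): res(10,12)=3
after path 5 (6→4→2→1→12, push 6): res(10,12)=3
after path 6 (6→4→9→13→12, push 4): res(10,12)=3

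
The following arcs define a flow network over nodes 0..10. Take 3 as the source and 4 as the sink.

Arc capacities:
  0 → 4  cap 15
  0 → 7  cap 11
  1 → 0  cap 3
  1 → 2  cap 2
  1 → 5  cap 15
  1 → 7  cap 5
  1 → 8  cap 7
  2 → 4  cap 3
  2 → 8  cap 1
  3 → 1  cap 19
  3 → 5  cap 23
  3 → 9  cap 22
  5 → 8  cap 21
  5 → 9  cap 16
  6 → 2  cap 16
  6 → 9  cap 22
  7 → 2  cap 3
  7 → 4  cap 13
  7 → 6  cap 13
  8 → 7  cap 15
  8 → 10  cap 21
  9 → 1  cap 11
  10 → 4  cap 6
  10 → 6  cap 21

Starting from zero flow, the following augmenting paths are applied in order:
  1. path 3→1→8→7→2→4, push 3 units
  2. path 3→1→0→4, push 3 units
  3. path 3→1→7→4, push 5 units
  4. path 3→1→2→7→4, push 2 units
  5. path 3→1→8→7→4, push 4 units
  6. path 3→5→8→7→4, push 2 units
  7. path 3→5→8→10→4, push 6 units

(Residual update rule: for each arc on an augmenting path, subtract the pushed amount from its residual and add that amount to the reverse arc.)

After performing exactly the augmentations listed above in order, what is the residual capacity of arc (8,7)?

Residual capacity of (8,7): 6

after path 1 (3→1→8→7→2→4, push 3): res(8,7)=12
after path 2 (3→1→0→4, push 3): res(8,7)=12
after path 3 (3→1→7→4, push 5): res(8,7)=12
after path 4 (3→1→2→7→4, push 2): res(8,7)=12
after path 5 (3→1→8→7→4, push 4): res(8,7)=8
after path 6 (3→5→8→7→4, push 2): res(8,7)=6
after path 7 (3→5→8→10→4, push 6): res(8,7)=6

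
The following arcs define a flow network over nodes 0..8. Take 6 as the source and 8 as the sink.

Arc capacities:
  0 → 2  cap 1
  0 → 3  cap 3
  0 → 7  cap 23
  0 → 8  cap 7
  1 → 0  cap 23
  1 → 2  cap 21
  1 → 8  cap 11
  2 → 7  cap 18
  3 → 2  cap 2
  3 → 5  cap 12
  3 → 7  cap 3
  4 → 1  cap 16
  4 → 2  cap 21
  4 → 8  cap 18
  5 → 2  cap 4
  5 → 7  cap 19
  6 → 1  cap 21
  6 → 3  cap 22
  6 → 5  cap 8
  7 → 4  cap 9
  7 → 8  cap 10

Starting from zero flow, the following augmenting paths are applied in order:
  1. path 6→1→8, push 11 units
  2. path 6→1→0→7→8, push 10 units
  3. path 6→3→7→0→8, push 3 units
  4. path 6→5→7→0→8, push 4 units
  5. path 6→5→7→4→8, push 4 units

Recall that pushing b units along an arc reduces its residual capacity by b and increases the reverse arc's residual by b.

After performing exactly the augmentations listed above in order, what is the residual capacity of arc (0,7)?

after path 1 (6→1→8, push 11): res(0,7)=23
after path 2 (6→1→0→7→8, push 10): res(0,7)=13
after path 3 (6→3→7→0→8, push 3): res(0,7)=16
after path 4 (6→5→7→0→8, push 4): res(0,7)=20
after path 5 (6→5→7→4→8, push 4): res(0,7)=20

Residual capacity of (0,7): 20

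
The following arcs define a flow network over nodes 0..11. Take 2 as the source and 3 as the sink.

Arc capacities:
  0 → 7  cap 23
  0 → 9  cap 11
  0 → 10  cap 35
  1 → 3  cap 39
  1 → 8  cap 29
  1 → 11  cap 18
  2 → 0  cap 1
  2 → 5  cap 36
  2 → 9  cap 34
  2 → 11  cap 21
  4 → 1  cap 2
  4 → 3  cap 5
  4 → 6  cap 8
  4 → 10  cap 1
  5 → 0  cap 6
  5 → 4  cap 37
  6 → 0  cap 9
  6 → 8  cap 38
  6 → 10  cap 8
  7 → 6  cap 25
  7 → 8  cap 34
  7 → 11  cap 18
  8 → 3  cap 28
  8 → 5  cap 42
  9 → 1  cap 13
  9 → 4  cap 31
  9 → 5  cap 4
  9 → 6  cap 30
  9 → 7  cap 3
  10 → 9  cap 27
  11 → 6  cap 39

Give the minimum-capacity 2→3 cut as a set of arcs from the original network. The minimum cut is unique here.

augment #1: 2→5→4→3 push 5
augment #2: 2→9→1→3 push 13
augment #3: 2→0→7→8→3 push 1
augment #4: 2→5→4→1→3 push 2
augment #5: 2→9→6→8→3 push 21
augment #6: 2→11→6→8→3 push 6
max flow = 48; residual-reachable set from 2 gives S-side
cut edges (S→T): {(4,1), (4,3), (8,3), (9,1)} total cap 48

Min-cut arcs: {(4,1), (4,3), (8,3), (9,1)} (total capacity 48)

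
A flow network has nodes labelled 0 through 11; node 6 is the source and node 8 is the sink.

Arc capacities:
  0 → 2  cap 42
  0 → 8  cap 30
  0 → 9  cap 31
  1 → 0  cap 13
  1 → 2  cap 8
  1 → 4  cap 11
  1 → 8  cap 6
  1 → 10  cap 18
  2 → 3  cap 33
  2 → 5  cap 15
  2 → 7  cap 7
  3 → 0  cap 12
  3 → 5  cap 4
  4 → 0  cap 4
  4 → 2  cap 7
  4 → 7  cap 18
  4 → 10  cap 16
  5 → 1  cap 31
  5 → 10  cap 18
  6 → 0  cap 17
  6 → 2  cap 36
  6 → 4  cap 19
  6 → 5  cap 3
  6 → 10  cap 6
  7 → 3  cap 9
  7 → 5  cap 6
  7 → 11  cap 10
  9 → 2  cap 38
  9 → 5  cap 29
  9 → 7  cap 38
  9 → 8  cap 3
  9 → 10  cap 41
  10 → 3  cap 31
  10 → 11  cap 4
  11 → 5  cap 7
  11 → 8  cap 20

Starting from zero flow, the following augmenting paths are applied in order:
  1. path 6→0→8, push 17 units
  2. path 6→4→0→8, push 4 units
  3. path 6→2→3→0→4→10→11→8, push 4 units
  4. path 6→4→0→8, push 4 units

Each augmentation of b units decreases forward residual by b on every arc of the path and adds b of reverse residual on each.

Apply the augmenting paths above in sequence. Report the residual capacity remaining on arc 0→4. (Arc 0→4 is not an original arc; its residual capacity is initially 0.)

Residual capacity of (0,4): 4

after path 1 (6→0→8, push 17): res(0,4)=0
after path 2 (6→4→0→8, push 4): res(0,4)=4
after path 3 (6→2→3→0→4→10→11→8, push 4): res(0,4)=0
after path 4 (6→4→0→8, push 4): res(0,4)=4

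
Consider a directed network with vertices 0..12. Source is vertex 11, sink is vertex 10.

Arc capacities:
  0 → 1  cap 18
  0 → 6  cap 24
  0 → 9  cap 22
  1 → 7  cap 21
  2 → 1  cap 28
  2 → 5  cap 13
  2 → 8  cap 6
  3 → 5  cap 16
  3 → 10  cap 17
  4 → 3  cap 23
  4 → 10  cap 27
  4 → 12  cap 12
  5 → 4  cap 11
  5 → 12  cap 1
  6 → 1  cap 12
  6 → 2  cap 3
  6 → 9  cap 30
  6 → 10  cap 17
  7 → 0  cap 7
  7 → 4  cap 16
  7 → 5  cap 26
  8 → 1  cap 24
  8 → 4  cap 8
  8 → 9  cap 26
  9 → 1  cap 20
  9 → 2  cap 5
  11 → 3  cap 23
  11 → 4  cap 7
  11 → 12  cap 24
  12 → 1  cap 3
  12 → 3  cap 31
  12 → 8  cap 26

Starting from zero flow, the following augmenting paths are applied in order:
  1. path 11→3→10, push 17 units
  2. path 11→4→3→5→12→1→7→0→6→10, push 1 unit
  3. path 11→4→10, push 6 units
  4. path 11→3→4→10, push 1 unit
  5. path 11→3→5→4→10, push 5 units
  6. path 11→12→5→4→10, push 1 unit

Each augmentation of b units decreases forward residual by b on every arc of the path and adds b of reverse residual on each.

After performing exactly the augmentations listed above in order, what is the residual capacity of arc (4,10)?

Residual capacity of (4,10): 14

after path 1 (11→3→10, push 17): res(4,10)=27
after path 2 (11→4→3→5→12→1→7→0→6→10, push 1): res(4,10)=27
after path 3 (11→4→10, push 6): res(4,10)=21
after path 4 (11→3→4→10, push 1): res(4,10)=20
after path 5 (11→3→5→4→10, push 5): res(4,10)=15
after path 6 (11→12→5→4→10, push 1): res(4,10)=14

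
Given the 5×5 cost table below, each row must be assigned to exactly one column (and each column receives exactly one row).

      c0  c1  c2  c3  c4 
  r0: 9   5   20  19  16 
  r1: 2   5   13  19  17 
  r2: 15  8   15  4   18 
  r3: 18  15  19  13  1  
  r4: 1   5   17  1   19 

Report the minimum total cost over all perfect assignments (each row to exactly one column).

Minimum assignment cost: 24

one of 2 optimal assignments: row0→col1 (cost 5), row1→col0 (cost 2), row2→col2 (cost 15), row3→col4 (cost 1), row4→col3 (cost 1)
total = 5 + 2 + 15 + 1 + 1 = 24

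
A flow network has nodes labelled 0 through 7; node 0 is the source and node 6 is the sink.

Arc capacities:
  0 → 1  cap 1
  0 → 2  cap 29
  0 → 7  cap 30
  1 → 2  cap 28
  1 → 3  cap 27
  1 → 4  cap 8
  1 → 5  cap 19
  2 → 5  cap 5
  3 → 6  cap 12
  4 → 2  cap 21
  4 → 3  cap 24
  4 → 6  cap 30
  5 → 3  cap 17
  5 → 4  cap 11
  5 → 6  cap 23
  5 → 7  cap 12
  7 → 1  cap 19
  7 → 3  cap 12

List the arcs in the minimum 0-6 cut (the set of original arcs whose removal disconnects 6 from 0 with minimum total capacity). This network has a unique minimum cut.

Min-cut arcs: {(0,1), (0,7), (2,5)} (total capacity 36)

augment #1: 0→1→3→6 push 1
augment #2: 0→2→5→6 push 5
augment #3: 0→7→3→6 push 11
augment #4: 0→7→1→4→6 push 8
augment #5: 0→7→1→5→6 push 11
max flow = 36; residual-reachable set from 0 gives S-side
cut edges (S→T): {(0,1), (0,7), (2,5)} total cap 36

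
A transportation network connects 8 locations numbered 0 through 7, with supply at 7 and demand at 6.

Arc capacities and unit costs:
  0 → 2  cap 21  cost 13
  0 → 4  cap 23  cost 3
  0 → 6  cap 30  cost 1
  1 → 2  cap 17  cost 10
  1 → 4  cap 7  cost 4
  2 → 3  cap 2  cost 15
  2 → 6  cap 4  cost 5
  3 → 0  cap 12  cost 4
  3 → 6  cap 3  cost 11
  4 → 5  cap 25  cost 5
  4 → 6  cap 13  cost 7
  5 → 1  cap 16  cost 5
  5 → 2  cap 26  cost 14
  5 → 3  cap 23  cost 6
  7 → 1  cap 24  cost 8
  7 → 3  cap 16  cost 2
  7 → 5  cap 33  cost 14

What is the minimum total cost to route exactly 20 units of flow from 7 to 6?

Minimum cost for 20 units: 218

shortest-cost path #1: 7→3→0→6 push 12 @ unit cost 7 (adds 84)
shortest-cost path #2: 7→3→6 push 3 @ unit cost 13 (adds 39)
shortest-cost path #3: 7→1→4→6 push 5 @ unit cost 19 (adds 95)
total cost = 218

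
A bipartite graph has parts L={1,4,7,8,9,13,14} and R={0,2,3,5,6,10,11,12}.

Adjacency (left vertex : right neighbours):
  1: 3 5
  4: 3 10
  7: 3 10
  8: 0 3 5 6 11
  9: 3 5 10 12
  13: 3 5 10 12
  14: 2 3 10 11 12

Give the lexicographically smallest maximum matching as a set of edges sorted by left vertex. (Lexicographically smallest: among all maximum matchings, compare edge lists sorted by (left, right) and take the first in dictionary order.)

Lex-smallest maximum matching: {(1,3), (4,10), (8,0), (9,5), (13,12), (14,2)}

|M| = 6 (so the lex-smallest maximum matching has 6 edges)
process left vertices in ascending order; for each, take the smallest-labelled available neighbour that still permits 6 edges overall, or leave it unmatched if none does
lex-smallest matching: {1-3, 4-10, 8-0, 9-5, 13-12, 14-2}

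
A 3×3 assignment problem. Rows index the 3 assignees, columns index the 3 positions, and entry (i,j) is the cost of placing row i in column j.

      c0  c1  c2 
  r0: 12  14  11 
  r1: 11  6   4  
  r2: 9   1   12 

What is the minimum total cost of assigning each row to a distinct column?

Minimum assignment cost: 17

optimal assignment: row0→col0 (cost 12), row1→col2 (cost 4), row2→col1 (cost 1)
total = 12 + 4 + 1 = 17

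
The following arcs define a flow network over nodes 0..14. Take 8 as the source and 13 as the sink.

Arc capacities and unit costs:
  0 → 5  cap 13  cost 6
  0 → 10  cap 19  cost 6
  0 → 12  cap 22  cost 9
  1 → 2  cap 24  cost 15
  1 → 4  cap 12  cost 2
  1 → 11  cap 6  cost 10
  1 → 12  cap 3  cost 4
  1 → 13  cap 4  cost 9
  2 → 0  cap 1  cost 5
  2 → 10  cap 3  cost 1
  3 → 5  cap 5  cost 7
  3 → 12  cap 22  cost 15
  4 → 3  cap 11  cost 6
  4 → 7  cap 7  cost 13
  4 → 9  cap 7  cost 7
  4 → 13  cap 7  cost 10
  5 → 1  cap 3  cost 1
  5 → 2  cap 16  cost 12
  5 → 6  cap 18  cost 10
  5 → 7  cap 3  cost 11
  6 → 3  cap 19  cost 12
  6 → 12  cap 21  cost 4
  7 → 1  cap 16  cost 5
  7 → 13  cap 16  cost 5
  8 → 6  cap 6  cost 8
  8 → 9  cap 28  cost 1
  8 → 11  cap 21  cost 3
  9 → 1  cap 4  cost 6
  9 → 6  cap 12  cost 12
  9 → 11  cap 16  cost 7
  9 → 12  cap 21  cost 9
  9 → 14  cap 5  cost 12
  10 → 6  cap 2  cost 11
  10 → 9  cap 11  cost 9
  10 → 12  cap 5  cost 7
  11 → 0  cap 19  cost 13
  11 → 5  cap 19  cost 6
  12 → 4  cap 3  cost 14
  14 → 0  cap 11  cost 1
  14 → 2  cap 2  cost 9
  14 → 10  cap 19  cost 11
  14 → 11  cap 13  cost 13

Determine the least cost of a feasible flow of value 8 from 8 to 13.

shortest-cost path #1: 8→9→1→13 push 4 @ unit cost 16 (adds 64)
shortest-cost path #2: 8→11→5→1→4→13 push 3 @ unit cost 22 (adds 66)
shortest-cost path #3: 8→11→5→7→13 push 1 @ unit cost 25 (adds 25)
total cost = 155

Minimum cost for 8 units: 155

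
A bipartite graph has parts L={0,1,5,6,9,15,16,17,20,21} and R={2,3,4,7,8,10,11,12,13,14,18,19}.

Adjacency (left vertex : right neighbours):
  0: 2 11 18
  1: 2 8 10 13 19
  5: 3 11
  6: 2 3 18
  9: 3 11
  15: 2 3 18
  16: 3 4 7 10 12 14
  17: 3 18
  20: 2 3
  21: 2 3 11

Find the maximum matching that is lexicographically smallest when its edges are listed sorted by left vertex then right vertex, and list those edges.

Lex-smallest maximum matching: {(0,2), (1,8), (5,3), (6,18), (9,11), (16,4)}

|M| = 6 (so the lex-smallest maximum matching has 6 edges)
process left vertices in ascending order; for each, take the smallest-labelled available neighbour that still permits 6 edges overall, or leave it unmatched if none does
lex-smallest matching: {0-2, 1-8, 5-3, 6-18, 9-11, 16-4}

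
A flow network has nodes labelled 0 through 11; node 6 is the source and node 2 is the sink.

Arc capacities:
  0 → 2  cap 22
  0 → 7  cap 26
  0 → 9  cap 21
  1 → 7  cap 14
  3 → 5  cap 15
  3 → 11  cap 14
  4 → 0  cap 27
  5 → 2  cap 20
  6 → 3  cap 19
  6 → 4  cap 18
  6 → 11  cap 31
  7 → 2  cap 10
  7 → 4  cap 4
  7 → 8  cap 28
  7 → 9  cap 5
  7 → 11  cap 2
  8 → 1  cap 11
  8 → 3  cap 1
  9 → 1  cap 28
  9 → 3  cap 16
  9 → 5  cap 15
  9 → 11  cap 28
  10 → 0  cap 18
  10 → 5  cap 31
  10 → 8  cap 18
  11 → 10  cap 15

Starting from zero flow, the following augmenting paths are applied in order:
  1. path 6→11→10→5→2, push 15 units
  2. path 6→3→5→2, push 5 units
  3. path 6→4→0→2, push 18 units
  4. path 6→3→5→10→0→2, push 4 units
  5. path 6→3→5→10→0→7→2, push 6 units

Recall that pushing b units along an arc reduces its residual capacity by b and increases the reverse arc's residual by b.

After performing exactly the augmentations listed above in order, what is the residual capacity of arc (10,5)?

after path 1 (6→11→10→5→2, push 15): res(10,5)=16
after path 2 (6→3→5→2, push 5): res(10,5)=16
after path 3 (6→4→0→2, push 18): res(10,5)=16
after path 4 (6→3→5→10→0→2, push 4): res(10,5)=20
after path 5 (6→3→5→10→0→7→2, push 6): res(10,5)=26

Residual capacity of (10,5): 26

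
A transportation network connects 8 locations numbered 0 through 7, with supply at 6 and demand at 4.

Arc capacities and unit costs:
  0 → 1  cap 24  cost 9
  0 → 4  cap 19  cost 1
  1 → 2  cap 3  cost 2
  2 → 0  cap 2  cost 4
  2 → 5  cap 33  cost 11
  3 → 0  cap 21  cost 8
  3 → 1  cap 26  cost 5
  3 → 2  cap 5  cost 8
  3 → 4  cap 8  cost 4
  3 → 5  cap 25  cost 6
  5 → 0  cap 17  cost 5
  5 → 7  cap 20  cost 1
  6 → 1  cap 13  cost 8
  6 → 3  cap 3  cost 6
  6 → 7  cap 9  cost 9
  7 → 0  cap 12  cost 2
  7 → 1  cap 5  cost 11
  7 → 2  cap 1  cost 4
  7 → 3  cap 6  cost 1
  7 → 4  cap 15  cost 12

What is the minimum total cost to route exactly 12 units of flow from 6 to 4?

shortest-cost path #1: 6→3→4 push 3 @ unit cost 10 (adds 30)
shortest-cost path #2: 6→7→0→4 push 9 @ unit cost 12 (adds 108)
total cost = 138

Minimum cost for 12 units: 138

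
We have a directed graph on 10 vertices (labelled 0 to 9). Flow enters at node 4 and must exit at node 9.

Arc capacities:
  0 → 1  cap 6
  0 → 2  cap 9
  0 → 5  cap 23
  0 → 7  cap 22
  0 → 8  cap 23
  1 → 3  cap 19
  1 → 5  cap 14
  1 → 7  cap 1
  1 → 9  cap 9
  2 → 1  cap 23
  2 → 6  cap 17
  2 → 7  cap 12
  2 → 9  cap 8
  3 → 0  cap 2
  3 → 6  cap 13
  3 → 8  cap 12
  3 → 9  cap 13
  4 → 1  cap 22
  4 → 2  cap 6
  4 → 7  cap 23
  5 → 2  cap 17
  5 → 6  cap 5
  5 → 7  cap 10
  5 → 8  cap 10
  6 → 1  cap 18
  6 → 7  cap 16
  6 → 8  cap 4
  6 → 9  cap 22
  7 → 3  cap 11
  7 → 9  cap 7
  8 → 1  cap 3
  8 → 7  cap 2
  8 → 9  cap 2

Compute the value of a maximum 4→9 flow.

augment #1: 4→1→9 bottleneck 9, total now 9
augment #2: 4→2→9 bottleneck 6, total now 15
augment #3: 4→7→9 bottleneck 7, total now 22
augment #4: 4→1→3→9 bottleneck 13, total now 35
augment #5: 4→7→3→6→9 bottleneck 11, total now 46

Maximum flow value: 46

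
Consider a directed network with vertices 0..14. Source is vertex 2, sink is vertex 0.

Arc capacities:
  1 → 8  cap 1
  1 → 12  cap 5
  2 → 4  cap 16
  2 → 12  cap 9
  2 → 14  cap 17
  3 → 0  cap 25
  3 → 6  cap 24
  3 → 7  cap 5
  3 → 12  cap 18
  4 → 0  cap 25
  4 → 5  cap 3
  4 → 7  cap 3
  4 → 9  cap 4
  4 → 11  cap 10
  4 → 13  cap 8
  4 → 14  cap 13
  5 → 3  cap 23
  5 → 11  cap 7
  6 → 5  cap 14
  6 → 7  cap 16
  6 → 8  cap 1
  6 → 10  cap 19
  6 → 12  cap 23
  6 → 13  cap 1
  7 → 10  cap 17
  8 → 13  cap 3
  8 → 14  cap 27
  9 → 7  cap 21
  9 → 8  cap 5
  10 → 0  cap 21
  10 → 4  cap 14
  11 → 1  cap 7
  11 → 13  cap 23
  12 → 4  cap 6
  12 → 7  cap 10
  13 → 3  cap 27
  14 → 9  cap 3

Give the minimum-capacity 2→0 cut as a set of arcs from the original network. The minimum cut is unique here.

Min-cut arcs: {(2,4), (2,12), (14,9)} (total capacity 28)

augment #1: 2→4→0 push 16
augment #2: 2→12→4→0 push 6
augment #3: 2→12→7→10→0 push 3
augment #4: 2→14→9→7→10→0 push 3
max flow = 28; residual-reachable set from 2 gives S-side
cut edges (S→T): {(2,4), (2,12), (14,9)} total cap 28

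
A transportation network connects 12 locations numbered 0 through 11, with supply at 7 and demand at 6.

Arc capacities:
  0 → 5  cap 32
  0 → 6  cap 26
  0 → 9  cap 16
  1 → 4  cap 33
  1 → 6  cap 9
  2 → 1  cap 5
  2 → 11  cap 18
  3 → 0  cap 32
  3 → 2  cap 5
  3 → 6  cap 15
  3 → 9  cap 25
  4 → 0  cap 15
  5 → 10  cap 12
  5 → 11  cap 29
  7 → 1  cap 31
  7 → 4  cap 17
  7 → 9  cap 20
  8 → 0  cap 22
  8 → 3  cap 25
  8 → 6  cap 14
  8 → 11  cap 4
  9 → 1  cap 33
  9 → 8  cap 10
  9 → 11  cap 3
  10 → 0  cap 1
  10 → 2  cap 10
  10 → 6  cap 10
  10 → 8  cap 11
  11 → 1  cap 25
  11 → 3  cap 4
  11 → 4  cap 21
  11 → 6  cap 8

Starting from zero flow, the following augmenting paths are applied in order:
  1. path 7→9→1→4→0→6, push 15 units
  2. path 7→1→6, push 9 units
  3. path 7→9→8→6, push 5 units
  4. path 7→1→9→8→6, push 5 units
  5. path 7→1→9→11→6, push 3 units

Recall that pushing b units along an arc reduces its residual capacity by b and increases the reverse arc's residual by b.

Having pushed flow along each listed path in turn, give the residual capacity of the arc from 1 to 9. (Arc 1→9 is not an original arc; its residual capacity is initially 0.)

Residual capacity of (1,9): 7

after path 1 (7→9→1→4→0→6, push 15): res(1,9)=15
after path 2 (7→1→6, push 9): res(1,9)=15
after path 3 (7→9→8→6, push 5): res(1,9)=15
after path 4 (7→1→9→8→6, push 5): res(1,9)=10
after path 5 (7→1→9→11→6, push 3): res(1,9)=7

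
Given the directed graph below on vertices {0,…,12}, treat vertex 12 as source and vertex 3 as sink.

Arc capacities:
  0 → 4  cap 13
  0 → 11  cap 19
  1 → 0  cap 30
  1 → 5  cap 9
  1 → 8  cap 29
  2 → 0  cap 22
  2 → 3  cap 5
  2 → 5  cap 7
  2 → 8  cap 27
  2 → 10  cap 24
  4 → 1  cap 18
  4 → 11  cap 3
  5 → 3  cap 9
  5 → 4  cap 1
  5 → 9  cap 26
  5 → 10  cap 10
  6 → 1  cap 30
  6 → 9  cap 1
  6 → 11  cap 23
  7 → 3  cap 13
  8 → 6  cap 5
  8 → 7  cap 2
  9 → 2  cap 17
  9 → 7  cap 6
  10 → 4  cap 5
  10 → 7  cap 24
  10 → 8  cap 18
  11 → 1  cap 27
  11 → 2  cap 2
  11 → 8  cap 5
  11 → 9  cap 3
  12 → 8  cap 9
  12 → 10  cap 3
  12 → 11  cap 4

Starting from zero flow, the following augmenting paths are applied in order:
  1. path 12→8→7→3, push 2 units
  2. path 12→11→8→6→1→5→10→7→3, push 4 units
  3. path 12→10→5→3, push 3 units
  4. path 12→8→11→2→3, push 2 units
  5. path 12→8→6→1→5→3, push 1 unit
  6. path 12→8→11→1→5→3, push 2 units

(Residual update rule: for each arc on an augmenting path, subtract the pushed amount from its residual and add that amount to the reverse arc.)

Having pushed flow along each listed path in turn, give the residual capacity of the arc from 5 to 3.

Residual capacity of (5,3): 3

after path 1 (12→8→7→3, push 2): res(5,3)=9
after path 2 (12→11→8→6→1→5→10→7→3, push 4): res(5,3)=9
after path 3 (12→10→5→3, push 3): res(5,3)=6
after path 4 (12→8→11→2→3, push 2): res(5,3)=6
after path 5 (12→8→6→1→5→3, push 1): res(5,3)=5
after path 6 (12→8→11→1→5→3, push 2): res(5,3)=3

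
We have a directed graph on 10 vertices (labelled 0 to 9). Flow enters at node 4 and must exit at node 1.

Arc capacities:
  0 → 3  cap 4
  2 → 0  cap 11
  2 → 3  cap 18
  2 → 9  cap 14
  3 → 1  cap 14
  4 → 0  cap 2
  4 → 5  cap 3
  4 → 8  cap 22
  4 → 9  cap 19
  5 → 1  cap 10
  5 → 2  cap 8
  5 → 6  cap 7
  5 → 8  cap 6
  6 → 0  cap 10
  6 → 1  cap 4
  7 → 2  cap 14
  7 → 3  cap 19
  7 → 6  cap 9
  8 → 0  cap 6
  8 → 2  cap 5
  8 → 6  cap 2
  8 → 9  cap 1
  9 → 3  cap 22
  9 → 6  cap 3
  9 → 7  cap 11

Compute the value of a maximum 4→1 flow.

augment #1: 4→5→1 bottleneck 3, total now 3
augment #2: 4→0→3→1 bottleneck 2, total now 5
augment #3: 4→8→6→1 bottleneck 2, total now 7
augment #4: 4→9→3→1 bottleneck 12, total now 19
augment #5: 4→9→6→1 bottleneck 2, total now 21

Maximum flow value: 21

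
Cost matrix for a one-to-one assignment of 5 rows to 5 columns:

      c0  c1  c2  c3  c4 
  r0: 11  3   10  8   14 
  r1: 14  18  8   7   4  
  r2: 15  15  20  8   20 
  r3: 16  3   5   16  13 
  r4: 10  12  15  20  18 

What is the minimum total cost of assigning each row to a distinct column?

optimal assignment: row0→col1 (cost 3), row1→col4 (cost 4), row2→col3 (cost 8), row3→col2 (cost 5), row4→col0 (cost 10)
total = 3 + 4 + 8 + 5 + 10 = 30

Minimum assignment cost: 30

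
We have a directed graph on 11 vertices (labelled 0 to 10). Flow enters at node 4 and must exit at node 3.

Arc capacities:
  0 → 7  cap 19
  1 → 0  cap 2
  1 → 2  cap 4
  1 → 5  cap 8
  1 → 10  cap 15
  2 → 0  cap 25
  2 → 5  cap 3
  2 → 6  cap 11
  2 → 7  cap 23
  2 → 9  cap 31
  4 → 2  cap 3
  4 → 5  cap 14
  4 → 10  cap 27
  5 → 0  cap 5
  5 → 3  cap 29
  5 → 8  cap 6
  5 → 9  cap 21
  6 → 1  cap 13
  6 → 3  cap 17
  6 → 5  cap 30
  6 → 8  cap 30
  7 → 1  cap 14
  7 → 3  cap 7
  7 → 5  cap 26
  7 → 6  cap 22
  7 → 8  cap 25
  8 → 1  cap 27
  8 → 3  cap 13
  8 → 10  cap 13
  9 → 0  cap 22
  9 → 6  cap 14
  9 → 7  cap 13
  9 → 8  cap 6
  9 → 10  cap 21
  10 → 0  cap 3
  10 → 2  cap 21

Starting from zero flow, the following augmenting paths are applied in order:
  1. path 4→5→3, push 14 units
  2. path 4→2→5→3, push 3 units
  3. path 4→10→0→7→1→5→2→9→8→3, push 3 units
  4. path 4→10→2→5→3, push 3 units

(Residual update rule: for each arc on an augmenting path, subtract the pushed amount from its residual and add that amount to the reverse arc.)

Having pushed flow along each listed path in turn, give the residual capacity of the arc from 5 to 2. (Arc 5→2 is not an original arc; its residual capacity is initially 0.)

after path 1 (4→5→3, push 14): res(5,2)=0
after path 2 (4→2→5→3, push 3): res(5,2)=3
after path 3 (4→10→0→7→1→5→2→9→8→3, push 3): res(5,2)=0
after path 4 (4→10→2→5→3, push 3): res(5,2)=3

Residual capacity of (5,2): 3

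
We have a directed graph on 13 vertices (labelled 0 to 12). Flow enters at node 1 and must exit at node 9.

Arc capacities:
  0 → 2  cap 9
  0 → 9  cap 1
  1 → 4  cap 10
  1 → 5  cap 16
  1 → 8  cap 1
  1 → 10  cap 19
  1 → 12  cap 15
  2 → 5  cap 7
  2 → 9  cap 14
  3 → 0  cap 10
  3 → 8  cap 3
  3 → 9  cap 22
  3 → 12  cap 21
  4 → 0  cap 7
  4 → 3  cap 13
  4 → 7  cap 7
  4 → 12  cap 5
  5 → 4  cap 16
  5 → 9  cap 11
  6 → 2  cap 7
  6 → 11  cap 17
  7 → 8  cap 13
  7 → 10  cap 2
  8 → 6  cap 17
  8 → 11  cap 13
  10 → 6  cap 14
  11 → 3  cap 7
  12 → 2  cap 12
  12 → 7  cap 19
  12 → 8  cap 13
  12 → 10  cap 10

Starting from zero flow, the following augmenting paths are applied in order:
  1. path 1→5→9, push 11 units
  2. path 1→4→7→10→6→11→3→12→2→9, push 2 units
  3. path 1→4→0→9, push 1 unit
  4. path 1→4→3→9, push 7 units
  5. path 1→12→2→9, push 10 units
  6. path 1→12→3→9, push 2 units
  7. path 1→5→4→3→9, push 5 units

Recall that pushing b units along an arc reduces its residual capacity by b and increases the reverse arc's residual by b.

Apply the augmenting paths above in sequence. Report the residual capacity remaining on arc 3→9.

after path 1 (1→5→9, push 11): res(3,9)=22
after path 2 (1→4→7→10→6→11→3→12→2→9, push 2): res(3,9)=22
after path 3 (1→4→0→9, push 1): res(3,9)=22
after path 4 (1→4→3→9, push 7): res(3,9)=15
after path 5 (1→12→2→9, push 10): res(3,9)=15
after path 6 (1→12→3→9, push 2): res(3,9)=13
after path 7 (1→5→4→3→9, push 5): res(3,9)=8

Residual capacity of (3,9): 8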